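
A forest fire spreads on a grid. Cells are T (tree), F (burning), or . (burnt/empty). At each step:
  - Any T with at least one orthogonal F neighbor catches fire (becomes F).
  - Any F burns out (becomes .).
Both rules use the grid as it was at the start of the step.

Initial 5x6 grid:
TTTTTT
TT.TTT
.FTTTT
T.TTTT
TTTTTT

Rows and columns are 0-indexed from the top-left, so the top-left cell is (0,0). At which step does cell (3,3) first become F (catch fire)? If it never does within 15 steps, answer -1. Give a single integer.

Step 1: cell (3,3)='T' (+2 fires, +1 burnt)
Step 2: cell (3,3)='T' (+4 fires, +2 burnt)
Step 3: cell (3,3)='F' (+6 fires, +4 burnt)
  -> target ignites at step 3
Step 4: cell (3,3)='.' (+6 fires, +6 burnt)
Step 5: cell (3,3)='.' (+5 fires, +6 burnt)
Step 6: cell (3,3)='.' (+3 fires, +5 burnt)
Step 7: cell (3,3)='.' (+0 fires, +3 burnt)
  fire out at step 7

3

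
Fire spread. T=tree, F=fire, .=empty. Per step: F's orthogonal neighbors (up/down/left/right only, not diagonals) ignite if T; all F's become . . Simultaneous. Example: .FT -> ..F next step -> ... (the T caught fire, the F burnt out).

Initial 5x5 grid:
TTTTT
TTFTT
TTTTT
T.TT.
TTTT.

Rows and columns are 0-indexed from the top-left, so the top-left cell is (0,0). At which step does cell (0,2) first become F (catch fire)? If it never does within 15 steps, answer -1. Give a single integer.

Step 1: cell (0,2)='F' (+4 fires, +1 burnt)
  -> target ignites at step 1
Step 2: cell (0,2)='.' (+7 fires, +4 burnt)
Step 3: cell (0,2)='.' (+6 fires, +7 burnt)
Step 4: cell (0,2)='.' (+3 fires, +6 burnt)
Step 5: cell (0,2)='.' (+1 fires, +3 burnt)
Step 6: cell (0,2)='.' (+0 fires, +1 burnt)
  fire out at step 6

1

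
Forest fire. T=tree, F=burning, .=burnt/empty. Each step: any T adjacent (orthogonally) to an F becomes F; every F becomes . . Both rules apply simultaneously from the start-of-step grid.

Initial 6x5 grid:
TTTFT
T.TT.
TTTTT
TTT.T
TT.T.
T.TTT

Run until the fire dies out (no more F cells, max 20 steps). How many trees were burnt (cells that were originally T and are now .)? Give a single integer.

Step 1: +3 fires, +1 burnt (F count now 3)
Step 2: +3 fires, +3 burnt (F count now 3)
Step 3: +3 fires, +3 burnt (F count now 3)
Step 4: +4 fires, +3 burnt (F count now 4)
Step 5: +2 fires, +4 burnt (F count now 2)
Step 6: +2 fires, +2 burnt (F count now 2)
Step 7: +1 fires, +2 burnt (F count now 1)
Step 8: +1 fires, +1 burnt (F count now 1)
Step 9: +0 fires, +1 burnt (F count now 0)
Fire out after step 9
Initially T: 23, now '.': 26
Total burnt (originally-T cells now '.'): 19

Answer: 19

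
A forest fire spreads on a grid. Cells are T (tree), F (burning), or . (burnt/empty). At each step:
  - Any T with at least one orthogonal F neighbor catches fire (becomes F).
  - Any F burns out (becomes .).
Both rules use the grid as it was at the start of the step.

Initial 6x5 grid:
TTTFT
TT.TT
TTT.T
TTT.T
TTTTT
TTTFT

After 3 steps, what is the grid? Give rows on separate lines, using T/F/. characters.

Step 1: 6 trees catch fire, 2 burn out
  TTF.F
  TT.FT
  TTT.T
  TTT.T
  TTTFT
  TTF.F
Step 2: 5 trees catch fire, 6 burn out
  TF...
  TT..F
  TTT.T
  TTT.T
  TTF.F
  TF...
Step 3: 7 trees catch fire, 5 burn out
  F....
  TF...
  TTT.F
  TTF.F
  TF...
  F....

F....
TF...
TTT.F
TTF.F
TF...
F....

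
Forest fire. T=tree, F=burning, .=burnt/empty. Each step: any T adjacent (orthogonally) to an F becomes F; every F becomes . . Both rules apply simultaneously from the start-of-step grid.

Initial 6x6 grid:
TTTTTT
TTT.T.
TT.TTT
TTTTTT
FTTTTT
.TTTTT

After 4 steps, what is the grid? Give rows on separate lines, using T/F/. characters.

Step 1: 2 trees catch fire, 1 burn out
  TTTTTT
  TTT.T.
  TT.TTT
  FTTTTT
  .FTTTT
  .TTTTT
Step 2: 4 trees catch fire, 2 burn out
  TTTTTT
  TTT.T.
  FT.TTT
  .FTTTT
  ..FTTT
  .FTTTT
Step 3: 5 trees catch fire, 4 burn out
  TTTTTT
  FTT.T.
  .F.TTT
  ..FTTT
  ...FTT
  ..FTTT
Step 4: 5 trees catch fire, 5 burn out
  FTTTTT
  .FT.T.
  ...TTT
  ...FTT
  ....FT
  ...FTT

FTTTTT
.FT.T.
...TTT
...FTT
....FT
...FTT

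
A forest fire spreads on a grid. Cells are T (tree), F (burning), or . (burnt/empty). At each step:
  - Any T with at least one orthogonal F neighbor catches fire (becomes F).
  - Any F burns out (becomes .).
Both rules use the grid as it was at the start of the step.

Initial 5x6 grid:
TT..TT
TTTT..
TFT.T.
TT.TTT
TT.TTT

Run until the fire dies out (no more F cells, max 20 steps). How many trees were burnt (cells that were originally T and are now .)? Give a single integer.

Answer: 12

Derivation:
Step 1: +4 fires, +1 burnt (F count now 4)
Step 2: +5 fires, +4 burnt (F count now 5)
Step 3: +3 fires, +5 burnt (F count now 3)
Step 4: +0 fires, +3 burnt (F count now 0)
Fire out after step 4
Initially T: 21, now '.': 21
Total burnt (originally-T cells now '.'): 12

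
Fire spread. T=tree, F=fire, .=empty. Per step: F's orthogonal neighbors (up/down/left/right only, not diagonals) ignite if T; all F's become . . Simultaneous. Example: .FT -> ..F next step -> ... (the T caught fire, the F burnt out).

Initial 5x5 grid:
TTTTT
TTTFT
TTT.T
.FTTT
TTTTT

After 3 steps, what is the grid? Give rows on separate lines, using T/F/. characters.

Step 1: 6 trees catch fire, 2 burn out
  TTTFT
  TTF.F
  TFT.T
  ..FTT
  TFTTT
Step 2: 9 trees catch fire, 6 burn out
  TTF.F
  TF...
  F.F.F
  ...FT
  F.FTT
Step 3: 4 trees catch fire, 9 burn out
  TF...
  F....
  .....
  ....F
  ...FT

TF...
F....
.....
....F
...FT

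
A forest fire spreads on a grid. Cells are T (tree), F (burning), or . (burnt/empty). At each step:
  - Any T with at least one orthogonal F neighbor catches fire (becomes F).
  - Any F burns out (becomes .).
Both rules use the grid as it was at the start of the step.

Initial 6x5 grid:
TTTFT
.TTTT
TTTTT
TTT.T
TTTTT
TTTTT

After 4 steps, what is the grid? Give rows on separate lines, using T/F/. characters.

Step 1: 3 trees catch fire, 1 burn out
  TTF.F
  .TTFT
  TTTTT
  TTT.T
  TTTTT
  TTTTT
Step 2: 4 trees catch fire, 3 burn out
  TF...
  .TF.F
  TTTFT
  TTT.T
  TTTTT
  TTTTT
Step 3: 4 trees catch fire, 4 burn out
  F....
  .F...
  TTF.F
  TTT.T
  TTTTT
  TTTTT
Step 4: 3 trees catch fire, 4 burn out
  .....
  .....
  TF...
  TTF.F
  TTTTT
  TTTTT

.....
.....
TF...
TTF.F
TTTTT
TTTTT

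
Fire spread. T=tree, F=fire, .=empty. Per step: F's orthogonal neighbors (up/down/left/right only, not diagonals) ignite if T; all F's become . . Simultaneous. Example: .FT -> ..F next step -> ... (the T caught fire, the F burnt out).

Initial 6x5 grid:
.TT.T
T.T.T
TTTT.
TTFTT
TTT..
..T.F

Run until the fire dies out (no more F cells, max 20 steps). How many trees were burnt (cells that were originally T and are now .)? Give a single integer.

Answer: 16

Derivation:
Step 1: +4 fires, +2 burnt (F count now 4)
Step 2: +7 fires, +4 burnt (F count now 7)
Step 3: +3 fires, +7 burnt (F count now 3)
Step 4: +2 fires, +3 burnt (F count now 2)
Step 5: +0 fires, +2 burnt (F count now 0)
Fire out after step 5
Initially T: 18, now '.': 28
Total burnt (originally-T cells now '.'): 16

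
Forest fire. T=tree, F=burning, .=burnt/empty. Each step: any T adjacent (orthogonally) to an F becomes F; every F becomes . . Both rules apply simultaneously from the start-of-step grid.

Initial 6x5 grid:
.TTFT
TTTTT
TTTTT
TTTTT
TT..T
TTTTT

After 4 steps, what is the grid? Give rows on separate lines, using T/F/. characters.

Step 1: 3 trees catch fire, 1 burn out
  .TF.F
  TTTFT
  TTTTT
  TTTTT
  TT..T
  TTTTT
Step 2: 4 trees catch fire, 3 burn out
  .F...
  TTF.F
  TTTFT
  TTTTT
  TT..T
  TTTTT
Step 3: 4 trees catch fire, 4 burn out
  .....
  TF...
  TTF.F
  TTTFT
  TT..T
  TTTTT
Step 4: 4 trees catch fire, 4 burn out
  .....
  F....
  TF...
  TTF.F
  TT..T
  TTTTT

.....
F....
TF...
TTF.F
TT..T
TTTTT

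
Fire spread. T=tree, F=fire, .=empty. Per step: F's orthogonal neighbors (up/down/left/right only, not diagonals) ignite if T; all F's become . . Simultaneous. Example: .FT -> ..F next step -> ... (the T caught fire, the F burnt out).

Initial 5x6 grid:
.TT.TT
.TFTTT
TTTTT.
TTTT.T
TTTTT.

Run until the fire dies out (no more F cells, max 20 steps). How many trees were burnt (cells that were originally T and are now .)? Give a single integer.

Answer: 22

Derivation:
Step 1: +4 fires, +1 burnt (F count now 4)
Step 2: +5 fires, +4 burnt (F count now 5)
Step 3: +7 fires, +5 burnt (F count now 7)
Step 4: +4 fires, +7 burnt (F count now 4)
Step 5: +2 fires, +4 burnt (F count now 2)
Step 6: +0 fires, +2 burnt (F count now 0)
Fire out after step 6
Initially T: 23, now '.': 29
Total burnt (originally-T cells now '.'): 22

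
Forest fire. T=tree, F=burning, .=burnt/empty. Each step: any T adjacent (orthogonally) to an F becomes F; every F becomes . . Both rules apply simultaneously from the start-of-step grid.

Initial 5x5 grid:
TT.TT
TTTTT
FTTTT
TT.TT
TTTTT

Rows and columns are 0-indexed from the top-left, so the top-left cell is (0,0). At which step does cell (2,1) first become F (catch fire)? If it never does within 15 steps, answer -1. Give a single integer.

Step 1: cell (2,1)='F' (+3 fires, +1 burnt)
  -> target ignites at step 1
Step 2: cell (2,1)='.' (+5 fires, +3 burnt)
Step 3: cell (2,1)='.' (+4 fires, +5 burnt)
Step 4: cell (2,1)='.' (+4 fires, +4 burnt)
Step 5: cell (2,1)='.' (+4 fires, +4 burnt)
Step 6: cell (2,1)='.' (+2 fires, +4 burnt)
Step 7: cell (2,1)='.' (+0 fires, +2 burnt)
  fire out at step 7

1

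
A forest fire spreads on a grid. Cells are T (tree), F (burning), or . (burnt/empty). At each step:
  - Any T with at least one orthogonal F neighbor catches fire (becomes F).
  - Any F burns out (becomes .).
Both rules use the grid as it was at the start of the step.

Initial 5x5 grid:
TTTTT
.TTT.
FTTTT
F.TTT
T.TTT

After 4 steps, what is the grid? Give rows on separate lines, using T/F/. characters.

Step 1: 2 trees catch fire, 2 burn out
  TTTTT
  .TTT.
  .FTTT
  ..TTT
  F.TTT
Step 2: 2 trees catch fire, 2 burn out
  TTTTT
  .FTT.
  ..FTT
  ..TTT
  ..TTT
Step 3: 4 trees catch fire, 2 burn out
  TFTTT
  ..FT.
  ...FT
  ..FTT
  ..TTT
Step 4: 6 trees catch fire, 4 burn out
  F.FTT
  ...F.
  ....F
  ...FT
  ..FTT

F.FTT
...F.
....F
...FT
..FTT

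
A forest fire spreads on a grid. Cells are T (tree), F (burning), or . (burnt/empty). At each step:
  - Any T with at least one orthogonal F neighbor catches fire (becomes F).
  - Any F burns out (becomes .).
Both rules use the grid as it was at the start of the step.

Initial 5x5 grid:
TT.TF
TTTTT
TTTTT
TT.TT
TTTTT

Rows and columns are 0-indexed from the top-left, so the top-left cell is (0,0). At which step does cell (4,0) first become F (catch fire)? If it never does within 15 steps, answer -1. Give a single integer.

Step 1: cell (4,0)='T' (+2 fires, +1 burnt)
Step 2: cell (4,0)='T' (+2 fires, +2 burnt)
Step 3: cell (4,0)='T' (+3 fires, +2 burnt)
Step 4: cell (4,0)='T' (+4 fires, +3 burnt)
Step 5: cell (4,0)='T' (+4 fires, +4 burnt)
Step 6: cell (4,0)='T' (+4 fires, +4 burnt)
Step 7: cell (4,0)='T' (+2 fires, +4 burnt)
Step 8: cell (4,0)='F' (+1 fires, +2 burnt)
  -> target ignites at step 8
Step 9: cell (4,0)='.' (+0 fires, +1 burnt)
  fire out at step 9

8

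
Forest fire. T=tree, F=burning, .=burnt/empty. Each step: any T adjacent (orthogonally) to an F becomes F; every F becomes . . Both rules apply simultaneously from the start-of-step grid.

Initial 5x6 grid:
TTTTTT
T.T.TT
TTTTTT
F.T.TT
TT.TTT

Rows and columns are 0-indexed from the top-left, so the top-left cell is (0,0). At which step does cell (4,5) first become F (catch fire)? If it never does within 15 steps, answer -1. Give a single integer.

Step 1: cell (4,5)='T' (+2 fires, +1 burnt)
Step 2: cell (4,5)='T' (+3 fires, +2 burnt)
Step 3: cell (4,5)='T' (+2 fires, +3 burnt)
Step 4: cell (4,5)='T' (+4 fires, +2 burnt)
Step 5: cell (4,5)='T' (+2 fires, +4 burnt)
Step 6: cell (4,5)='T' (+4 fires, +2 burnt)
Step 7: cell (4,5)='T' (+4 fires, +4 burnt)
Step 8: cell (4,5)='F' (+3 fires, +4 burnt)
  -> target ignites at step 8
Step 9: cell (4,5)='.' (+0 fires, +3 burnt)
  fire out at step 9

8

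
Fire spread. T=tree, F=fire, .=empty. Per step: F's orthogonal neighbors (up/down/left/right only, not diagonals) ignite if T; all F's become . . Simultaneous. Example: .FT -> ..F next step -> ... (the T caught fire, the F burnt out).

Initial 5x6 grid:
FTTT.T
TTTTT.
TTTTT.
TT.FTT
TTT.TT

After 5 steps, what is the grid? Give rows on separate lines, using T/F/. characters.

Step 1: 4 trees catch fire, 2 burn out
  .FTT.T
  FTTTT.
  TTTFT.
  TT..FT
  TTT.TT
Step 2: 8 trees catch fire, 4 burn out
  ..FT.T
  .FTFT.
  FTF.F.
  TT...F
  TTT.FT
Step 3: 6 trees catch fire, 8 burn out
  ...F.T
  ..F.F.
  .F....
  FT....
  TTT..F
Step 4: 2 trees catch fire, 6 burn out
  .....T
  ......
  ......
  .F....
  FTT...
Step 5: 1 trees catch fire, 2 burn out
  .....T
  ......
  ......
  ......
  .FT...

.....T
......
......
......
.FT...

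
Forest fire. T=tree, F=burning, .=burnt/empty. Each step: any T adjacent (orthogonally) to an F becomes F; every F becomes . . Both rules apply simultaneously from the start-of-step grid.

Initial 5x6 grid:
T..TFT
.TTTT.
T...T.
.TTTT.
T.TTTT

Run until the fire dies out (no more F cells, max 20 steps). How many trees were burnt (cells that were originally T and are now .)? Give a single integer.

Step 1: +3 fires, +1 burnt (F count now 3)
Step 2: +2 fires, +3 burnt (F count now 2)
Step 3: +2 fires, +2 burnt (F count now 2)
Step 4: +3 fires, +2 burnt (F count now 3)
Step 5: +3 fires, +3 burnt (F count now 3)
Step 6: +2 fires, +3 burnt (F count now 2)
Step 7: +0 fires, +2 burnt (F count now 0)
Fire out after step 7
Initially T: 18, now '.': 27
Total burnt (originally-T cells now '.'): 15

Answer: 15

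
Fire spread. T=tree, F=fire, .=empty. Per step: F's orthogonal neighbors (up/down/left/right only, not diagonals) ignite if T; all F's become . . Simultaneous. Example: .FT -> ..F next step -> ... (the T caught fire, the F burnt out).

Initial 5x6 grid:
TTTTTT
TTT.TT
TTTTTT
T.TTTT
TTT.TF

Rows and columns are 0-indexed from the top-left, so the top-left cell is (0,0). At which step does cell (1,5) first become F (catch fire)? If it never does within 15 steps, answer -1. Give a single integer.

Step 1: cell (1,5)='T' (+2 fires, +1 burnt)
Step 2: cell (1,5)='T' (+2 fires, +2 burnt)
Step 3: cell (1,5)='F' (+3 fires, +2 burnt)
  -> target ignites at step 3
Step 4: cell (1,5)='.' (+4 fires, +3 burnt)
Step 5: cell (1,5)='.' (+3 fires, +4 burnt)
Step 6: cell (1,5)='.' (+4 fires, +3 burnt)
Step 7: cell (1,5)='.' (+4 fires, +4 burnt)
Step 8: cell (1,5)='.' (+3 fires, +4 burnt)
Step 9: cell (1,5)='.' (+1 fires, +3 burnt)
Step 10: cell (1,5)='.' (+0 fires, +1 burnt)
  fire out at step 10

3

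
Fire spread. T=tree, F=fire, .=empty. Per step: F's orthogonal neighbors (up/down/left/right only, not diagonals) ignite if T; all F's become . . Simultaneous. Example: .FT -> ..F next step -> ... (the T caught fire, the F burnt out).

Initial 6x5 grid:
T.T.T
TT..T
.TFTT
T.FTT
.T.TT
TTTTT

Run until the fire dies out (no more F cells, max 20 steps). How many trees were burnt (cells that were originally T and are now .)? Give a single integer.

Answer: 18

Derivation:
Step 1: +3 fires, +2 burnt (F count now 3)
Step 2: +4 fires, +3 burnt (F count now 4)
Step 3: +4 fires, +4 burnt (F count now 4)
Step 4: +4 fires, +4 burnt (F count now 4)
Step 5: +1 fires, +4 burnt (F count now 1)
Step 6: +2 fires, +1 burnt (F count now 2)
Step 7: +0 fires, +2 burnt (F count now 0)
Fire out after step 7
Initially T: 20, now '.': 28
Total burnt (originally-T cells now '.'): 18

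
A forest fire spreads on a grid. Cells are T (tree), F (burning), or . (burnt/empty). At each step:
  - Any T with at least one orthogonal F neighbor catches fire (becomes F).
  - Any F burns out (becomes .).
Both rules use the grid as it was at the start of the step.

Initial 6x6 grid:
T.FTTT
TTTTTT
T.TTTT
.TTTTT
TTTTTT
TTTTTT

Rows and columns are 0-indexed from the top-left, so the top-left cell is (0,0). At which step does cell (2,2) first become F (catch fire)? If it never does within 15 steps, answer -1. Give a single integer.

Step 1: cell (2,2)='T' (+2 fires, +1 burnt)
Step 2: cell (2,2)='F' (+4 fires, +2 burnt)
  -> target ignites at step 2
Step 3: cell (2,2)='.' (+5 fires, +4 burnt)
Step 4: cell (2,2)='.' (+7 fires, +5 burnt)
Step 5: cell (2,2)='.' (+5 fires, +7 burnt)
Step 6: cell (2,2)='.' (+5 fires, +5 burnt)
Step 7: cell (2,2)='.' (+3 fires, +5 burnt)
Step 8: cell (2,2)='.' (+1 fires, +3 burnt)
Step 9: cell (2,2)='.' (+0 fires, +1 burnt)
  fire out at step 9

2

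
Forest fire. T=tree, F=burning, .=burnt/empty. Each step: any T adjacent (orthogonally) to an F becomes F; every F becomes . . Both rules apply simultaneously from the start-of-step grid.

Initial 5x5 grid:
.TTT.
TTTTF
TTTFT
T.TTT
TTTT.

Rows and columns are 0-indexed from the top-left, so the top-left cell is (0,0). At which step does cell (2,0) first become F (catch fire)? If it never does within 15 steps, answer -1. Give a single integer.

Step 1: cell (2,0)='T' (+4 fires, +2 burnt)
Step 2: cell (2,0)='T' (+6 fires, +4 burnt)
Step 3: cell (2,0)='F' (+4 fires, +6 burnt)
  -> target ignites at step 3
Step 4: cell (2,0)='.' (+4 fires, +4 burnt)
Step 5: cell (2,0)='.' (+1 fires, +4 burnt)
Step 6: cell (2,0)='.' (+0 fires, +1 burnt)
  fire out at step 6

3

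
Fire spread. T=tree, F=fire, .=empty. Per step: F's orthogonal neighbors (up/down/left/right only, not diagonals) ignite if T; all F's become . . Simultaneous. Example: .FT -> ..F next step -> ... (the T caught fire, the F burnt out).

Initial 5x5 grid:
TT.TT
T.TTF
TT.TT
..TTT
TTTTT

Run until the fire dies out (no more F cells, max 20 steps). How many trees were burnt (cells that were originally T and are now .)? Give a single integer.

Step 1: +3 fires, +1 burnt (F count now 3)
Step 2: +4 fires, +3 burnt (F count now 4)
Step 3: +2 fires, +4 burnt (F count now 2)
Step 4: +2 fires, +2 burnt (F count now 2)
Step 5: +1 fires, +2 burnt (F count now 1)
Step 6: +1 fires, +1 burnt (F count now 1)
Step 7: +1 fires, +1 burnt (F count now 1)
Step 8: +0 fires, +1 burnt (F count now 0)
Fire out after step 8
Initially T: 19, now '.': 20
Total burnt (originally-T cells now '.'): 14

Answer: 14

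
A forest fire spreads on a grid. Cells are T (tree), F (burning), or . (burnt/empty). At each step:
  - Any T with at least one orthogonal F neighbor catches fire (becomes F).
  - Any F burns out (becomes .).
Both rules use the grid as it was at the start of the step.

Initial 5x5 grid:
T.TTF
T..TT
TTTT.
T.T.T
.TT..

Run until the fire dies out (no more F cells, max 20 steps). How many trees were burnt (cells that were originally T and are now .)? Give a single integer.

Step 1: +2 fires, +1 burnt (F count now 2)
Step 2: +2 fires, +2 burnt (F count now 2)
Step 3: +1 fires, +2 burnt (F count now 1)
Step 4: +1 fires, +1 burnt (F count now 1)
Step 5: +2 fires, +1 burnt (F count now 2)
Step 6: +2 fires, +2 burnt (F count now 2)
Step 7: +3 fires, +2 burnt (F count now 3)
Step 8: +1 fires, +3 burnt (F count now 1)
Step 9: +0 fires, +1 burnt (F count now 0)
Fire out after step 9
Initially T: 15, now '.': 24
Total burnt (originally-T cells now '.'): 14

Answer: 14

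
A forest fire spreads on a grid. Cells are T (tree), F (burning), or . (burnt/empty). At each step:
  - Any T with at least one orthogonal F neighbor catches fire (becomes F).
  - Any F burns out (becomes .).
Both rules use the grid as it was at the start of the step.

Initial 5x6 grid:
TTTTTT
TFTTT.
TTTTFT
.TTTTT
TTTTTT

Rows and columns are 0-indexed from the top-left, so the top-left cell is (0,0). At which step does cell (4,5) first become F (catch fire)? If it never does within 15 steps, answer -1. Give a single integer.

Step 1: cell (4,5)='T' (+8 fires, +2 burnt)
Step 2: cell (4,5)='T' (+10 fires, +8 burnt)
Step 3: cell (4,5)='F' (+6 fires, +10 burnt)
  -> target ignites at step 3
Step 4: cell (4,5)='.' (+2 fires, +6 burnt)
Step 5: cell (4,5)='.' (+0 fires, +2 burnt)
  fire out at step 5

3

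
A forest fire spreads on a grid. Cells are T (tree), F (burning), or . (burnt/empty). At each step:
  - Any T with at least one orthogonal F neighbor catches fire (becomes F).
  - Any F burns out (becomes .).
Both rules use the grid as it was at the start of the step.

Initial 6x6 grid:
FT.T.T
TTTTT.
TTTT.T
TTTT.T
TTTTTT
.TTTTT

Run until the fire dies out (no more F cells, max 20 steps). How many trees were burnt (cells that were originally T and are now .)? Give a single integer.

Step 1: +2 fires, +1 burnt (F count now 2)
Step 2: +2 fires, +2 burnt (F count now 2)
Step 3: +3 fires, +2 burnt (F count now 3)
Step 4: +4 fires, +3 burnt (F count now 4)
Step 5: +5 fires, +4 burnt (F count now 5)
Step 6: +3 fires, +5 burnt (F count now 3)
Step 7: +2 fires, +3 burnt (F count now 2)
Step 8: +2 fires, +2 burnt (F count now 2)
Step 9: +2 fires, +2 burnt (F count now 2)
Step 10: +2 fires, +2 burnt (F count now 2)
Step 11: +1 fires, +2 burnt (F count now 1)
Step 12: +0 fires, +1 burnt (F count now 0)
Fire out after step 12
Initially T: 29, now '.': 35
Total burnt (originally-T cells now '.'): 28

Answer: 28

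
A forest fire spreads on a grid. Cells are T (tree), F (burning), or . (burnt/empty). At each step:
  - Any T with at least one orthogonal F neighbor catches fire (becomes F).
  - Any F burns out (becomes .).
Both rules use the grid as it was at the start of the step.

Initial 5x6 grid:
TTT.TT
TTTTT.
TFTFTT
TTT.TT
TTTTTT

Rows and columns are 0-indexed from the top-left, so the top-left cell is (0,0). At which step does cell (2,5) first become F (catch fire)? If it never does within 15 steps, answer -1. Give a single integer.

Step 1: cell (2,5)='T' (+6 fires, +2 burnt)
Step 2: cell (2,5)='F' (+9 fires, +6 burnt)
  -> target ignites at step 2
Step 3: cell (2,5)='.' (+7 fires, +9 burnt)
Step 4: cell (2,5)='.' (+3 fires, +7 burnt)
Step 5: cell (2,5)='.' (+0 fires, +3 burnt)
  fire out at step 5

2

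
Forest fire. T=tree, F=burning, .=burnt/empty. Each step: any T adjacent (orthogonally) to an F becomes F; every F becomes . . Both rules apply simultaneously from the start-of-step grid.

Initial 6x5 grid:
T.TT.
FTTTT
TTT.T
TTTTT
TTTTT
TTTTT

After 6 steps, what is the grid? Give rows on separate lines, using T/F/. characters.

Step 1: 3 trees catch fire, 1 burn out
  F.TT.
  .FTTT
  FTT.T
  TTTTT
  TTTTT
  TTTTT
Step 2: 3 trees catch fire, 3 burn out
  ..TT.
  ..FTT
  .FT.T
  FTTTT
  TTTTT
  TTTTT
Step 3: 5 trees catch fire, 3 burn out
  ..FT.
  ...FT
  ..F.T
  .FTTT
  FTTTT
  TTTTT
Step 4: 5 trees catch fire, 5 burn out
  ...F.
  ....F
  ....T
  ..FTT
  .FTTT
  FTTTT
Step 5: 4 trees catch fire, 5 burn out
  .....
  .....
  ....F
  ...FT
  ..FTT
  .FTTT
Step 6: 3 trees catch fire, 4 burn out
  .....
  .....
  .....
  ....F
  ...FT
  ..FTT

.....
.....
.....
....F
...FT
..FTT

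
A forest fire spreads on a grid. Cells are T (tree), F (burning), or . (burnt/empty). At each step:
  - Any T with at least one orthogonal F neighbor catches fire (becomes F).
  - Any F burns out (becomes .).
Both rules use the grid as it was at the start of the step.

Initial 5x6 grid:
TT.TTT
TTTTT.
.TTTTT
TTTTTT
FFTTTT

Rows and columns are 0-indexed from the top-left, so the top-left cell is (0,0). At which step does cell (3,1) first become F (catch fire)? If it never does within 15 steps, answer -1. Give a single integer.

Step 1: cell (3,1)='F' (+3 fires, +2 burnt)
  -> target ignites at step 1
Step 2: cell (3,1)='.' (+3 fires, +3 burnt)
Step 3: cell (3,1)='.' (+4 fires, +3 burnt)
Step 4: cell (3,1)='.' (+6 fires, +4 burnt)
Step 5: cell (3,1)='.' (+4 fires, +6 burnt)
Step 6: cell (3,1)='.' (+3 fires, +4 burnt)
Step 7: cell (3,1)='.' (+1 fires, +3 burnt)
Step 8: cell (3,1)='.' (+1 fires, +1 burnt)
Step 9: cell (3,1)='.' (+0 fires, +1 burnt)
  fire out at step 9

1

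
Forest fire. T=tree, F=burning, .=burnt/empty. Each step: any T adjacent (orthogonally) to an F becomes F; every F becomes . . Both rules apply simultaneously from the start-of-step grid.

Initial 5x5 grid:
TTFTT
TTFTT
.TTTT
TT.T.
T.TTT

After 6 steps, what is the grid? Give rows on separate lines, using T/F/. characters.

Step 1: 5 trees catch fire, 2 burn out
  TF.FT
  TF.FT
  .TFTT
  TT.T.
  T.TTT
Step 2: 6 trees catch fire, 5 burn out
  F...F
  F...F
  .F.FT
  TT.T.
  T.TTT
Step 3: 3 trees catch fire, 6 burn out
  .....
  .....
  ....F
  TF.F.
  T.TTT
Step 4: 2 trees catch fire, 3 burn out
  .....
  .....
  .....
  F....
  T.TFT
Step 5: 3 trees catch fire, 2 burn out
  .....
  .....
  .....
  .....
  F.F.F
Step 6: 0 trees catch fire, 3 burn out
  .....
  .....
  .....
  .....
  .....

.....
.....
.....
.....
.....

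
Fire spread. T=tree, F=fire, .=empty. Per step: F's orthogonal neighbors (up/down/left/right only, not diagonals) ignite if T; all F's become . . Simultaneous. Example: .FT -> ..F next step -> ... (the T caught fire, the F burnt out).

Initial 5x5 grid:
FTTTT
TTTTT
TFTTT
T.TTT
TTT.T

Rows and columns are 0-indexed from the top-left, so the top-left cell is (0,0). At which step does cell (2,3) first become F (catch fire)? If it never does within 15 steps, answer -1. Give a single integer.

Step 1: cell (2,3)='T' (+5 fires, +2 burnt)
Step 2: cell (2,3)='F' (+5 fires, +5 burnt)
  -> target ignites at step 2
Step 3: cell (2,3)='.' (+6 fires, +5 burnt)
Step 4: cell (2,3)='.' (+4 fires, +6 burnt)
Step 5: cell (2,3)='.' (+1 fires, +4 burnt)
Step 6: cell (2,3)='.' (+0 fires, +1 burnt)
  fire out at step 6

2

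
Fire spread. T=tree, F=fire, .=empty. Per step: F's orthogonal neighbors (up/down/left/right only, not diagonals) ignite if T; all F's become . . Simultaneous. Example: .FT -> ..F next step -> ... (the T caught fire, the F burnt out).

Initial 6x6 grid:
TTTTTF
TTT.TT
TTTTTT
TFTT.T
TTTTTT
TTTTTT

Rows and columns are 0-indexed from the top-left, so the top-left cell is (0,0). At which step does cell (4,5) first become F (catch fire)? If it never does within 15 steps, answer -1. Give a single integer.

Step 1: cell (4,5)='T' (+6 fires, +2 burnt)
Step 2: cell (4,5)='T' (+10 fires, +6 burnt)
Step 3: cell (4,5)='T' (+10 fires, +10 burnt)
Step 4: cell (4,5)='F' (+4 fires, +10 burnt)
  -> target ignites at step 4
Step 5: cell (4,5)='.' (+2 fires, +4 burnt)
Step 6: cell (4,5)='.' (+0 fires, +2 burnt)
  fire out at step 6

4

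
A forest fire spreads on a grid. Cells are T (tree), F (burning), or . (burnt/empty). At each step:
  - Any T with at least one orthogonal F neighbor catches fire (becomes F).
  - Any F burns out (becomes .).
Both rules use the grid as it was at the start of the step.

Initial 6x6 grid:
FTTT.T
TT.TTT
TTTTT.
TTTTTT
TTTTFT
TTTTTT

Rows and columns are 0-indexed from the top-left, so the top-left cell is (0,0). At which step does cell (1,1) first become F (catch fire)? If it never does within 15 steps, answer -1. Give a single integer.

Step 1: cell (1,1)='T' (+6 fires, +2 burnt)
Step 2: cell (1,1)='F' (+9 fires, +6 burnt)
  -> target ignites at step 2
Step 3: cell (1,1)='.' (+8 fires, +9 burnt)
Step 4: cell (1,1)='.' (+6 fires, +8 burnt)
Step 5: cell (1,1)='.' (+2 fires, +6 burnt)
Step 6: cell (1,1)='.' (+0 fires, +2 burnt)
  fire out at step 6

2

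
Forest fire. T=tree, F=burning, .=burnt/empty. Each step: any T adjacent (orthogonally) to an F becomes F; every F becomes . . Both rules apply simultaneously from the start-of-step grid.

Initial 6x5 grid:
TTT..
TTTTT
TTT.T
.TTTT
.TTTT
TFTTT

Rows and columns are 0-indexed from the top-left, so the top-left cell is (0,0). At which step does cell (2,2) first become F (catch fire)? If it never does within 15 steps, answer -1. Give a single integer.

Step 1: cell (2,2)='T' (+3 fires, +1 burnt)
Step 2: cell (2,2)='T' (+3 fires, +3 burnt)
Step 3: cell (2,2)='T' (+4 fires, +3 burnt)
Step 4: cell (2,2)='F' (+5 fires, +4 burnt)
  -> target ignites at step 4
Step 5: cell (2,2)='.' (+4 fires, +5 burnt)
Step 6: cell (2,2)='.' (+4 fires, +4 burnt)
Step 7: cell (2,2)='.' (+1 fires, +4 burnt)
Step 8: cell (2,2)='.' (+0 fires, +1 burnt)
  fire out at step 8

4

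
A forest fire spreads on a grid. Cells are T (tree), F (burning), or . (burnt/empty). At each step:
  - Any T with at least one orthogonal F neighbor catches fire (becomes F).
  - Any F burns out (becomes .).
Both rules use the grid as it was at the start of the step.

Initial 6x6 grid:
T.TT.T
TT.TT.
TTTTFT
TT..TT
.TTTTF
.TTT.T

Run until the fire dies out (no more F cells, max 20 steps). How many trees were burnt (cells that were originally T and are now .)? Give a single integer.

Step 1: +7 fires, +2 burnt (F count now 7)
Step 2: +3 fires, +7 burnt (F count now 3)
Step 3: +4 fires, +3 burnt (F count now 4)
Step 4: +6 fires, +4 burnt (F count now 6)
Step 5: +3 fires, +6 burnt (F count now 3)
Step 6: +1 fires, +3 burnt (F count now 1)
Step 7: +0 fires, +1 burnt (F count now 0)
Fire out after step 7
Initially T: 25, now '.': 35
Total burnt (originally-T cells now '.'): 24

Answer: 24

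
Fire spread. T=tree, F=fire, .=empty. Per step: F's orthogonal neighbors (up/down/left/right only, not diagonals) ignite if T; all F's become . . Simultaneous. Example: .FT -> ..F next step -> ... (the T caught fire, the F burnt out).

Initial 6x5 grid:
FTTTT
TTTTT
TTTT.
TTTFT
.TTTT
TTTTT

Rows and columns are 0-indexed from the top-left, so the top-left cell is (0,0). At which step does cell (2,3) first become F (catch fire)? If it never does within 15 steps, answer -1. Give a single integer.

Step 1: cell (2,3)='F' (+6 fires, +2 burnt)
  -> target ignites at step 1
Step 2: cell (2,3)='.' (+9 fires, +6 burnt)
Step 3: cell (2,3)='.' (+8 fires, +9 burnt)
Step 4: cell (2,3)='.' (+2 fires, +8 burnt)
Step 5: cell (2,3)='.' (+1 fires, +2 burnt)
Step 6: cell (2,3)='.' (+0 fires, +1 burnt)
  fire out at step 6

1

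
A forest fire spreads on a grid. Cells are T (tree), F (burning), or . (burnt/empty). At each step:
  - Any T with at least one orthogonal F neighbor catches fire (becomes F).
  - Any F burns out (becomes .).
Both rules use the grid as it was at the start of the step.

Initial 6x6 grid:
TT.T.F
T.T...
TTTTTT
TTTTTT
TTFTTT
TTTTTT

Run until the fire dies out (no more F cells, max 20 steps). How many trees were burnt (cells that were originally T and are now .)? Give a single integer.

Answer: 27

Derivation:
Step 1: +4 fires, +2 burnt (F count now 4)
Step 2: +7 fires, +4 burnt (F count now 7)
Step 3: +8 fires, +7 burnt (F count now 8)
Step 4: +4 fires, +8 burnt (F count now 4)
Step 5: +2 fires, +4 burnt (F count now 2)
Step 6: +1 fires, +2 burnt (F count now 1)
Step 7: +1 fires, +1 burnt (F count now 1)
Step 8: +0 fires, +1 burnt (F count now 0)
Fire out after step 8
Initially T: 28, now '.': 35
Total burnt (originally-T cells now '.'): 27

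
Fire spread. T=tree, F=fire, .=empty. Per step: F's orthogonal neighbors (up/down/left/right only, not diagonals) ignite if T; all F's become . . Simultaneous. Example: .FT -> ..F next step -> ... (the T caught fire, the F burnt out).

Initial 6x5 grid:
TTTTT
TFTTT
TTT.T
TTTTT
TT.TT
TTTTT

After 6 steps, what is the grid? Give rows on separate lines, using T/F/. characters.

Step 1: 4 trees catch fire, 1 burn out
  TFTTT
  F.FTT
  TFT.T
  TTTTT
  TT.TT
  TTTTT
Step 2: 6 trees catch fire, 4 burn out
  F.FTT
  ...FT
  F.F.T
  TFTTT
  TT.TT
  TTTTT
Step 3: 5 trees catch fire, 6 burn out
  ...FT
  ....F
  ....T
  F.FTT
  TF.TT
  TTTTT
Step 4: 5 trees catch fire, 5 burn out
  ....F
  .....
  ....F
  ...FT
  F..TT
  TFTTT
Step 5: 4 trees catch fire, 5 burn out
  .....
  .....
  .....
  ....F
  ...FT
  F.FTT
Step 6: 2 trees catch fire, 4 burn out
  .....
  .....
  .....
  .....
  ....F
  ...FT

.....
.....
.....
.....
....F
...FT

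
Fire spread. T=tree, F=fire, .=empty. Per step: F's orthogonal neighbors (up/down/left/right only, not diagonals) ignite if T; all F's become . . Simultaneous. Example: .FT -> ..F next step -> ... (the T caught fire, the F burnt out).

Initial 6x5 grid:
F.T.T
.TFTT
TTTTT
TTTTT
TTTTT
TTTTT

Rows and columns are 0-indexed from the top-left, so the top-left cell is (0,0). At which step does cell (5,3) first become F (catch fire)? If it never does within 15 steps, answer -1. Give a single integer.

Step 1: cell (5,3)='T' (+4 fires, +2 burnt)
Step 2: cell (5,3)='T' (+4 fires, +4 burnt)
Step 3: cell (5,3)='T' (+6 fires, +4 burnt)
Step 4: cell (5,3)='T' (+5 fires, +6 burnt)
Step 5: cell (5,3)='F' (+4 fires, +5 burnt)
  -> target ignites at step 5
Step 6: cell (5,3)='.' (+2 fires, +4 burnt)
Step 7: cell (5,3)='.' (+0 fires, +2 burnt)
  fire out at step 7

5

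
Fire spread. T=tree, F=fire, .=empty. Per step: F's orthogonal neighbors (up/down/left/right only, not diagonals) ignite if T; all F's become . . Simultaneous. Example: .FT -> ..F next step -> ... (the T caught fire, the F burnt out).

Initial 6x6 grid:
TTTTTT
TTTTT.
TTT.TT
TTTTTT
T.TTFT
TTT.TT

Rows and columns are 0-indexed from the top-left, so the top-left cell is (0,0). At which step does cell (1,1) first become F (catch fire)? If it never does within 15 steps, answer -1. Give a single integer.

Step 1: cell (1,1)='T' (+4 fires, +1 burnt)
Step 2: cell (1,1)='T' (+5 fires, +4 burnt)
Step 3: cell (1,1)='T' (+4 fires, +5 burnt)
Step 4: cell (1,1)='T' (+5 fires, +4 burnt)
Step 5: cell (1,1)='T' (+6 fires, +5 burnt)
Step 6: cell (1,1)='F' (+4 fires, +6 burnt)
  -> target ignites at step 6
Step 7: cell (1,1)='.' (+2 fires, +4 burnt)
Step 8: cell (1,1)='.' (+1 fires, +2 burnt)
Step 9: cell (1,1)='.' (+0 fires, +1 burnt)
  fire out at step 9

6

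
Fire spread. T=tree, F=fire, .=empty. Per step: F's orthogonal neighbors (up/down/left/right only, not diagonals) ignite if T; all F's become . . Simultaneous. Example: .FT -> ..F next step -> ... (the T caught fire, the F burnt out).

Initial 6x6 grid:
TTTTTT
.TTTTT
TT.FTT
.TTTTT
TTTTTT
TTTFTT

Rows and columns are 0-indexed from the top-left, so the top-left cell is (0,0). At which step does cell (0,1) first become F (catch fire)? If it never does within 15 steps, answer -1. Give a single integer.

Step 1: cell (0,1)='T' (+6 fires, +2 burnt)
Step 2: cell (0,1)='T' (+10 fires, +6 burnt)
Step 3: cell (0,1)='T' (+9 fires, +10 burnt)
Step 4: cell (0,1)='F' (+4 fires, +9 burnt)
  -> target ignites at step 4
Step 5: cell (0,1)='.' (+2 fires, +4 burnt)
Step 6: cell (0,1)='.' (+0 fires, +2 burnt)
  fire out at step 6

4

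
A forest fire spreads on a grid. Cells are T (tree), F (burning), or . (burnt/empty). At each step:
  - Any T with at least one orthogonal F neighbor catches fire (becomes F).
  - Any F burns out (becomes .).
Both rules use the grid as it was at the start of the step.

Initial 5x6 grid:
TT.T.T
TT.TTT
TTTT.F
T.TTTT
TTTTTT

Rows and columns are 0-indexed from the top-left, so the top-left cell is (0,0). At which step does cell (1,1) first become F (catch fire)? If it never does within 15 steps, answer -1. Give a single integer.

Step 1: cell (1,1)='T' (+2 fires, +1 burnt)
Step 2: cell (1,1)='T' (+4 fires, +2 burnt)
Step 3: cell (1,1)='T' (+3 fires, +4 burnt)
Step 4: cell (1,1)='T' (+4 fires, +3 burnt)
Step 5: cell (1,1)='T' (+2 fires, +4 burnt)
Step 6: cell (1,1)='T' (+2 fires, +2 burnt)
Step 7: cell (1,1)='F' (+3 fires, +2 burnt)
  -> target ignites at step 7
Step 8: cell (1,1)='.' (+3 fires, +3 burnt)
Step 9: cell (1,1)='.' (+1 fires, +3 burnt)
Step 10: cell (1,1)='.' (+0 fires, +1 burnt)
  fire out at step 10

7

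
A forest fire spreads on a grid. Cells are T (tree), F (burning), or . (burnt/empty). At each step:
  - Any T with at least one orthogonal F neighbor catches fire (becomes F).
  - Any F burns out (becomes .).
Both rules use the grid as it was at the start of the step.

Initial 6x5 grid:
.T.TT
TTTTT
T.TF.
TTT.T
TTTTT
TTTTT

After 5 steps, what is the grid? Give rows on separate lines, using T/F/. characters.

Step 1: 2 trees catch fire, 1 burn out
  .T.TT
  TTTFT
  T.F..
  TTT.T
  TTTTT
  TTTTT
Step 2: 4 trees catch fire, 2 burn out
  .T.FT
  TTF.F
  T....
  TTF.T
  TTTTT
  TTTTT
Step 3: 4 trees catch fire, 4 burn out
  .T..F
  TF...
  T....
  TF..T
  TTFTT
  TTTTT
Step 4: 6 trees catch fire, 4 burn out
  .F...
  F....
  T....
  F...T
  TF.FT
  TTFTT
Step 5: 5 trees catch fire, 6 burn out
  .....
  .....
  F....
  ....T
  F...F
  TF.FT

.....
.....
F....
....T
F...F
TF.FT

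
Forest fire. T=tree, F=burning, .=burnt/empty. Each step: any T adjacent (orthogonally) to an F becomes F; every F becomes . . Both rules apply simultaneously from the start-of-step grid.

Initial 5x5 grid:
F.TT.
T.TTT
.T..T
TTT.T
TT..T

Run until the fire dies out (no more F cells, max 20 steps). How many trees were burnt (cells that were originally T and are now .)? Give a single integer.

Answer: 1

Derivation:
Step 1: +1 fires, +1 burnt (F count now 1)
Step 2: +0 fires, +1 burnt (F count now 0)
Fire out after step 2
Initially T: 15, now '.': 11
Total burnt (originally-T cells now '.'): 1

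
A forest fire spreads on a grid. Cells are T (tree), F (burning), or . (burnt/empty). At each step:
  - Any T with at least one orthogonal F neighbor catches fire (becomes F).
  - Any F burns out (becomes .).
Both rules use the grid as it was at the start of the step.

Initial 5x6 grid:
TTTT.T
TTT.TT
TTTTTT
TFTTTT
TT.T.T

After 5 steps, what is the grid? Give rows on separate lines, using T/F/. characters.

Step 1: 4 trees catch fire, 1 burn out
  TTTT.T
  TTT.TT
  TFTTTT
  F.FTTT
  TF.T.T
Step 2: 5 trees catch fire, 4 burn out
  TTTT.T
  TFT.TT
  F.FTTT
  ...FTT
  F..T.T
Step 3: 6 trees catch fire, 5 burn out
  TFTT.T
  F.F.TT
  ...FTT
  ....FT
  ...F.T
Step 4: 4 trees catch fire, 6 burn out
  F.FT.T
  ....TT
  ....FT
  .....F
  .....T
Step 5: 4 trees catch fire, 4 burn out
  ...F.T
  ....FT
  .....F
  ......
  .....F

...F.T
....FT
.....F
......
.....F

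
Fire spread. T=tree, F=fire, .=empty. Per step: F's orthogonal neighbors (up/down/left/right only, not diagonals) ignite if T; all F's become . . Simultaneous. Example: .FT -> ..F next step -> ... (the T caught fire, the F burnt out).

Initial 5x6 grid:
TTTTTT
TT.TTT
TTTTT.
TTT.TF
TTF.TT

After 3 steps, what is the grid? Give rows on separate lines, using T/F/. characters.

Step 1: 4 trees catch fire, 2 burn out
  TTTTTT
  TT.TTT
  TTTTT.
  TTF.F.
  TF..TF
Step 2: 5 trees catch fire, 4 burn out
  TTTTTT
  TT.TTT
  TTFTF.
  TF....
  F...F.
Step 3: 4 trees catch fire, 5 burn out
  TTTTTT
  TT.TFT
  TF.F..
  F.....
  ......

TTTTTT
TT.TFT
TF.F..
F.....
......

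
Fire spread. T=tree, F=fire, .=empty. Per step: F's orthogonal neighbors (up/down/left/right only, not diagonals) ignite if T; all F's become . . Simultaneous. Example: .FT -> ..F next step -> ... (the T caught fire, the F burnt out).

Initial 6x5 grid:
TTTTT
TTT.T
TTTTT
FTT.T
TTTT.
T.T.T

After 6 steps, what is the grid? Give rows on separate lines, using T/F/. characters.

Step 1: 3 trees catch fire, 1 burn out
  TTTTT
  TTT.T
  FTTTT
  .FT.T
  FTTT.
  T.T.T
Step 2: 5 trees catch fire, 3 burn out
  TTTTT
  FTT.T
  .FTTT
  ..F.T
  .FTT.
  F.T.T
Step 3: 4 trees catch fire, 5 burn out
  FTTTT
  .FT.T
  ..FTT
  ....T
  ..FT.
  ..T.T
Step 4: 5 trees catch fire, 4 burn out
  .FTTT
  ..F.T
  ...FT
  ....T
  ...F.
  ..F.T
Step 5: 2 trees catch fire, 5 burn out
  ..FTT
  ....T
  ....F
  ....T
  .....
  ....T
Step 6: 3 trees catch fire, 2 burn out
  ...FT
  ....F
  .....
  ....F
  .....
  ....T

...FT
....F
.....
....F
.....
....T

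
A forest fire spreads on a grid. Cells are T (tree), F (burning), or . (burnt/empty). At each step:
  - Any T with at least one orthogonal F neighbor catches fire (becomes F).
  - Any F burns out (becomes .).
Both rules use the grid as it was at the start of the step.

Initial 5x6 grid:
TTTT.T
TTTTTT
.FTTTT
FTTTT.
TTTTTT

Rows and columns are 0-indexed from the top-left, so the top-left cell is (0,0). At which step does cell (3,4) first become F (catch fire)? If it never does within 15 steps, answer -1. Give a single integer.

Step 1: cell (3,4)='T' (+4 fires, +2 burnt)
Step 2: cell (3,4)='T' (+6 fires, +4 burnt)
Step 3: cell (3,4)='T' (+6 fires, +6 burnt)
Step 4: cell (3,4)='F' (+5 fires, +6 burnt)
  -> target ignites at step 4
Step 5: cell (3,4)='.' (+2 fires, +5 burnt)
Step 6: cell (3,4)='.' (+2 fires, +2 burnt)
Step 7: cell (3,4)='.' (+0 fires, +2 burnt)
  fire out at step 7

4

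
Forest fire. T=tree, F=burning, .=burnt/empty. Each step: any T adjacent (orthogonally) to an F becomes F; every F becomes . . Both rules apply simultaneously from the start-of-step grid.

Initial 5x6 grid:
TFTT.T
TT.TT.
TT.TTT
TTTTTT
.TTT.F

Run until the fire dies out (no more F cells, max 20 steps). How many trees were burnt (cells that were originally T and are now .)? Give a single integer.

Step 1: +4 fires, +2 burnt (F count now 4)
Step 2: +5 fires, +4 burnt (F count now 5)
Step 3: +5 fires, +5 burnt (F count now 5)
Step 4: +6 fires, +5 burnt (F count now 6)
Step 5: +1 fires, +6 burnt (F count now 1)
Step 6: +0 fires, +1 burnt (F count now 0)
Fire out after step 6
Initially T: 22, now '.': 29
Total burnt (originally-T cells now '.'): 21

Answer: 21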